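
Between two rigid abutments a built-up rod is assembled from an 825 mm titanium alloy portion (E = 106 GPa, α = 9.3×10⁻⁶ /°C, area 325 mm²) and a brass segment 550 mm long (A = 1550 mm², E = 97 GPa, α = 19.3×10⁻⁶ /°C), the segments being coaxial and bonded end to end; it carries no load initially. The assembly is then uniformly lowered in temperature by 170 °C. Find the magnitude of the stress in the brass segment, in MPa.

σ ≈ 72.7 MPa (tensile)

With the walls removed the bar would change length by δ_free = Σ αᵢΔT Lᵢ = 9.3×10⁻⁶×170×825 + 19.3×10⁻⁶×170×550 = 3.109 mm.
Since the ends are fixed, an axial force P builds up, equal in every segment, with P · Σ Lᵢ/(AᵢEᵢ) = δ_free.
Σ Lᵢ/(AᵢEᵢ) = 825/(325×106×10³) + 550/(1550×97×10³) = 2.761×10⁻⁵ mm/N.
P = 3.109 / 2.761×10⁻⁵ = 112600 N = 112.6 kN, tensile.
σ_{brass} = P / A = 112600 / 1550 = 72.66 MPa.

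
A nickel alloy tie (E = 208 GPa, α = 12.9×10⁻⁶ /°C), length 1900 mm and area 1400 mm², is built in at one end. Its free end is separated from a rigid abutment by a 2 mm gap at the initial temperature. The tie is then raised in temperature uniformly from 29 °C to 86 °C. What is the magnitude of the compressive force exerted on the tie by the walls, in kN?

P ≈ 0 kN

Free thermal elongation = αΔT L = 12.9×10⁻⁶ × 57 × 1900 = 1.397 mm.
Since δ_free = 1.4 mm is less than the 2 mm gap, the tie never touches the wall. No axial force develops.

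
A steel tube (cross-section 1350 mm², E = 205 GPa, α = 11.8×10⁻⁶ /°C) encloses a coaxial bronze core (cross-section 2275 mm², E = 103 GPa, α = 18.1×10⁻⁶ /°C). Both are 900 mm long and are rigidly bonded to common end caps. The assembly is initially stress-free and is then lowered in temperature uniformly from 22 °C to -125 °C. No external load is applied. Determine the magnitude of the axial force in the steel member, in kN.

P ≈ 118 kN (compressive in the steel)

Equilibrium of a rigid end plate with no external load gives equal and opposite internal forces ±P in the two members. Since α_{bronze} > α_{steel}, cooling drives the bronze into tension and the steel into compression.
Compatibility of the two members (thermal + elastic change equal): (α₁ − α₂)ΔT = P·[1/(A₁E₁) + 1/(A₂E₂)].
|α₁ − α₂|·ΔT = 6.3×10⁻⁶ × 147 = 0.0009261.
1/(A₁E₁) + 1/(A₂E₂) = 1/(1350×205×10³) + 1/(2275×103×10³) = 7.881×10⁻⁹ N⁻¹.
P = 0.0009261 / 7.881×10⁻⁹ = 117500 N = 117.5 kN.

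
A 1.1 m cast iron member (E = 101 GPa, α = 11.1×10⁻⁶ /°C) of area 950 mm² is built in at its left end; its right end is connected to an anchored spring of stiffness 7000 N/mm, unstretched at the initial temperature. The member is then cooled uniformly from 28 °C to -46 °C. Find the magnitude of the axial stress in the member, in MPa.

Free thermal contraction: δ_free = αΔT L = 11.1×10⁻⁶ × 74 × 1100 = 0.9035 mm.
Let P be the tensile force in the spring. The member extends elastically by PL/(AE) and the spring stretches by P/k; together these equal δ_free.
P [ L/(AE) + 1/k ] = δ_free → P [ 1100/(950×101×10³) + 1/(7000) ] = 0.9035.
P = 0.9035 / 0.0001543 = 5855 N.
σ = P/A = 5855/950 = 6.163 MPa.

σ ≈ 6.16 MPa (tensile)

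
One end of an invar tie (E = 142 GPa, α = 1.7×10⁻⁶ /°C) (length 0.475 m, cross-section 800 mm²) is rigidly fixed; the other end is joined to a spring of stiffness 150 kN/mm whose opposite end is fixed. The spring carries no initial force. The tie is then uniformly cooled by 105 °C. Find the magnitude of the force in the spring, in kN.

P ≈ 7.82 kN

Free thermal contraction: δ_free = αΔT L = 1.7×10⁻⁶ × 105 × 475 = 0.08479 mm.
Let P be the tensile force in the spring. The tie extends elastically by PL/(AE) and the spring stretches by P/k; together these equal δ_free.
So P = δ_free / [L/(AE) + 1/k] = 0.08479 / [ 475/(800×142×10³) + 1/(150×10³) ].
P = 0.08479 / 1.085×10⁻⁵ = 7816 N.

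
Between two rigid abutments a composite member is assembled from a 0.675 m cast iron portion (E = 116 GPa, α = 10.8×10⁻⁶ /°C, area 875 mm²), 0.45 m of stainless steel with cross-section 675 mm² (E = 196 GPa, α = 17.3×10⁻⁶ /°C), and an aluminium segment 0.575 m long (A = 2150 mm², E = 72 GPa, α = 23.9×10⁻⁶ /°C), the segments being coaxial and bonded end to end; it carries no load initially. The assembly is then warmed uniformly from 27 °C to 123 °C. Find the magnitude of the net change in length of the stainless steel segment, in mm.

If the supports were absent, the total length change would be Σ αᵢΔT Lᵢ = 10.8×10⁻⁶×96×675 + 17.3×10⁻⁶×96×450 + 23.9×10⁻⁶×96×575 = 2.766 mm.
The rigid supports impose zero overall length change; the single axial force P common to all segments must satisfy P Σ Lᵢ/(AᵢEᵢ) = δ_free.
The series flexibility is Σ Lᵢ/(AᵢEᵢ) = 675/(875×116×10³) + 450/(675×196×10³) + 575/(2150×72×10³) = 1.377×10⁻⁵ mm/N.
Hence P = δ_free / Σ(L/AE) = 2.766/1.377×10⁻⁵ = 201 kN (compressive).
For the stainless steel segment, free thermal change = 17.3×10⁻⁶×96×450 = 0.7474 mm and elastic change from P = 201000×450/(675×196×10³) = 0.6835 mm; these oppose, so the net change is 0.0638 mm (segment lengthens).

|ΔL| ≈ 0.0638 mm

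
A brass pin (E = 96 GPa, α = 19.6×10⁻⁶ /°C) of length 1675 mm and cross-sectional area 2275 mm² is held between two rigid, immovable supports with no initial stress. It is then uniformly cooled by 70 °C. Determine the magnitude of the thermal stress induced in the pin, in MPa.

σ ≈ 132 MPa (tensile)

With length fixed, the mechanical strain must cancel the thermal strain αΔT = 19.6×10⁻⁶ × 70 = 1372×10⁻⁶.
Hence σ = E·αΔT = 96×10³ × 1372×10⁻⁶ = 131.7 MPa, tensile.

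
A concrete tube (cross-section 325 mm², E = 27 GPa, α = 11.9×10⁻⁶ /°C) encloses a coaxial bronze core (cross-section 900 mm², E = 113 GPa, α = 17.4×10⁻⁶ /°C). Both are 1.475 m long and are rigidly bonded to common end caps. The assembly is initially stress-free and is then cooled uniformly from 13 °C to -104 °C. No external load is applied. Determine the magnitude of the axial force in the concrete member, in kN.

Both members must finish at the same length. With the larger α, the bronze tends to over-contract; the plates restrain it, putting the bronze in tension and the concrete in compression. With no external load the two internal forces are equal and opposite, magnitude P.
Compatibility of the two members (thermal + elastic change equal): (α₁ − α₂)ΔT = P·[1/(A₁E₁) + 1/(A₂E₂)].
|α₁ − α₂|·ΔT = 5.5×10⁻⁶ × 117 = 0.0006435.
1/(A₁E₁) + 1/(A₂E₂) = 1/(325×27×10³) + 1/(900×113×10³) = 1.238×10⁻⁷ N⁻¹.
P = 0.0006435 / 1.238×10⁻⁷ = 5198 N = 5.198 kN.

P ≈ 5.2 kN (compressive in the concrete)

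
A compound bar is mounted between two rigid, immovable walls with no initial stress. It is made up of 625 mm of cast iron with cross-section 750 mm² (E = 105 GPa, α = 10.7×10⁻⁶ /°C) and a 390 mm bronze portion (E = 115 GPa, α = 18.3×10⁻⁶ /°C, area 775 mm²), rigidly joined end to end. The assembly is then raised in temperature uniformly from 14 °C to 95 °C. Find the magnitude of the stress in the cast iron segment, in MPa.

σ ≈ 121 MPa (compressive)

Free thermal expansion of the whole bar: Σ αᵢΔT Lᵢ = 10.7×10⁻⁶×81×625 + 18.3×10⁻⁶×81×390 = 1.12 mm.
The rigid supports impose zero overall length change; the single axial force P common to all segments must satisfy P Σ Lᵢ/(AᵢEᵢ) = δ_free.
Σ Lᵢ/(AᵢEᵢ) = 625/(750×105×10³) + 390/(775×115×10³) = 1.231×10⁻⁵ mm/N.
P = 1.12 / 1.231×10⁻⁵ = 90950 N = 90.95 kN, compressive.
σ_{cast iron} = P / A = 90950 / 750 = 121.3 MPa.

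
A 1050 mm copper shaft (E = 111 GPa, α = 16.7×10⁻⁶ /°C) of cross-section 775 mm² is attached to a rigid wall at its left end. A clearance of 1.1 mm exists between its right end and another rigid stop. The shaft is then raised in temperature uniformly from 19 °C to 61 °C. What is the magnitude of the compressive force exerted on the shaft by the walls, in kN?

If the wall were absent the shaft would grow by αΔT L = 16.7×10⁻⁶ × 42 × 1050 = 0.7365 mm.
This is smaller than the 1.1 mm clearance, so the shaft expands freely without reaching the stop — the stress is zero.

P ≈ 0 kN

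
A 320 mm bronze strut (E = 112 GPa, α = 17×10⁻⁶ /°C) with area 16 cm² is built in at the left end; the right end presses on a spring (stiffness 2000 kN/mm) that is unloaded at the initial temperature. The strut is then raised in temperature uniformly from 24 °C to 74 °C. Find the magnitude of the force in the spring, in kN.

Free thermal expansion: δ_free = αΔT L = 17×10⁻⁶ × 50 × 320 = 0.272 mm.
Let P be the compressive force at the spring. The strut shortens elastically by PL/(AE) and the spring compresses by P/k; together these equal δ_free.
P [ L/(AE) + 1/k ] = δ_free → P [ 320/(1600×112×10³) + 1/(2000×10³) ] = 0.272.
P = 0.272 / 2.286×10⁻⁶ = 119000 N.

P ≈ 119 kN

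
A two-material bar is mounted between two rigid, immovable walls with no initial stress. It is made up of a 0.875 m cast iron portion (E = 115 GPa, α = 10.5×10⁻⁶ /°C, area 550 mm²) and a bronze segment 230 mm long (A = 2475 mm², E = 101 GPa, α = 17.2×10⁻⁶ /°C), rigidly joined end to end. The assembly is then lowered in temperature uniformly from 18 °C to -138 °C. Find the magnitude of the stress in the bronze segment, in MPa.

Free thermal contraction of the whole bar: Σ αᵢΔT Lᵢ = 10.5×10⁻⁶×156×875 + 17.2×10⁻⁶×156×230 = 2.05 mm.
The rigid supports impose zero overall length change; the single axial force P common to all segments must satisfy P Σ Lᵢ/(AᵢEᵢ) = δ_free.
The series flexibility is Σ Lᵢ/(AᵢEᵢ) = 875/(550×115×10³) + 230/(2475×101×10³) = 1.475×10⁻⁵ mm/N.
P = 2.05 / 1.475×10⁻⁵ = 139000 N = 139 kN, tensile.
σ_{bronze} = P / A = 139000 / 2475 = 56.15 MPa.

σ ≈ 56.1 MPa (tensile)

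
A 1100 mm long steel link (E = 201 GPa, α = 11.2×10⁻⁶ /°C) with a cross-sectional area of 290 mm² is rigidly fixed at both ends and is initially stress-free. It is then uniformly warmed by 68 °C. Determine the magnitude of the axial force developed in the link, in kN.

Full restraint means ε = 0, so the stress is σ = EαΔT = 201×10³ × 11.2×10⁻⁶ × 68 = 153.1 MPa.
P = AEαΔT = 290 × 201×10³ × 11.2×10⁻⁶ × 68 = 44.39 kN (compressive).

P ≈ 44.4 kN (compressive)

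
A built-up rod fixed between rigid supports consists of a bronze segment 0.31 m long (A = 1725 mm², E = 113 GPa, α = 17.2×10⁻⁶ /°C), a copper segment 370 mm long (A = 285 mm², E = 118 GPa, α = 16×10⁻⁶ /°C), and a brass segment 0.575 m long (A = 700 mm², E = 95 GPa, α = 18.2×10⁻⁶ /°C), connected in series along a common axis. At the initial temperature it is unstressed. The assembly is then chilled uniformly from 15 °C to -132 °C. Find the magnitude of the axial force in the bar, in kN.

P ≈ 150 kN (tensile)

Free thermal contraction of the whole bar: Σ αᵢΔT Lᵢ = 17.2×10⁻⁶×147×310 + 16×10⁻⁶×147×370 + 18.2×10⁻⁶×147×575 = 3.192 mm.
The rigid supports impose zero overall length change; the single axial force P common to all segments must satisfy P Σ Lᵢ/(AᵢEᵢ) = δ_free.
Σ Lᵢ/(AᵢEᵢ) = 310/(1725×113×10³) + 370/(285×118×10³) + 575/(700×95×10³) = 2.124×10⁻⁵ mm/N.
Hence P = δ_free / Σ(L/AE) = 3.192/2.124×10⁻⁵ = 150.3 kN (tensile).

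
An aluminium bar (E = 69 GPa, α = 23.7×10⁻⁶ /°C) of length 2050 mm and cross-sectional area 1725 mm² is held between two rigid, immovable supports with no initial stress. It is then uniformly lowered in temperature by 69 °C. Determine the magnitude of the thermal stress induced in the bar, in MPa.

With length fixed, the mechanical strain must cancel the thermal strain αΔT = 23.7×10⁻⁶ × 69 = 1635.3×10⁻⁶.
Hence σ = E·αΔT = 69×10³ × 1635.3×10⁻⁶ = 112.8 MPa, tensile.

σ ≈ 113 MPa (tensile)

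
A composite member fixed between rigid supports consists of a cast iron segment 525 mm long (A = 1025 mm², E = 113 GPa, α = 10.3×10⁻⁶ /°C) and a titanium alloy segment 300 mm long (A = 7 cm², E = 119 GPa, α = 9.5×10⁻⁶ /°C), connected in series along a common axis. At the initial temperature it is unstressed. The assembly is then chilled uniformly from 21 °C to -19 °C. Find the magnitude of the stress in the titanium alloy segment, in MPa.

σ ≈ 58 MPa (tensile)

Free thermal contraction of the whole bar: Σ αᵢΔT Lᵢ = 10.3×10⁻⁶×40×525 + 9.5×10⁻⁶×40×300 = 0.3303 mm.
The walls prevent any net length change, so an axial force P (same in every segment) develops. Compatibility: P · Σ Lᵢ/(AᵢEᵢ) = δ_free.
The series flexibility is Σ Lᵢ/(AᵢEᵢ) = 525/(1025×113×10³) + 300/(700×119×10³) = 8.134×10⁻⁶ mm/N.
Hence P = δ_free / Σ(L/AE) = 0.3303/8.134×10⁻⁶ = 40.61 kN (tensile).
σ_{titanium alloy} = P / A = 40610 / 700 = 58.01 MPa.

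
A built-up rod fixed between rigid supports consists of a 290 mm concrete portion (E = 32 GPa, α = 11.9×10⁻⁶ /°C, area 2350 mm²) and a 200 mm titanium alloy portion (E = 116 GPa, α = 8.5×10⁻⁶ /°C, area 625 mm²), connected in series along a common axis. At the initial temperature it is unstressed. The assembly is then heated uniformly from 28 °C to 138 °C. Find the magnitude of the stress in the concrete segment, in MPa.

σ ≈ 36.4 MPa (compressive)

Free thermal expansion of the whole bar: Σ αᵢΔT Lᵢ = 11.9×10⁻⁶×110×290 + 8.5×10⁻⁶×110×200 = 0.5666 mm.
The rigid supports impose zero overall length change; the single axial force P common to all segments must satisfy P Σ Lᵢ/(AᵢEᵢ) = δ_free.
Σ Lᵢ/(AᵢEᵢ) = 290/(2350×32×10³) + 200/(625×116×10³) = 6.615×10⁻⁶ mm/N.
Hence P = δ_free / Σ(L/AE) = 0.5666/6.615×10⁻⁶ = 85.66 kN (compressive).
σ_{concrete} = P / A = 85660 / 2350 = 36.45 MPa.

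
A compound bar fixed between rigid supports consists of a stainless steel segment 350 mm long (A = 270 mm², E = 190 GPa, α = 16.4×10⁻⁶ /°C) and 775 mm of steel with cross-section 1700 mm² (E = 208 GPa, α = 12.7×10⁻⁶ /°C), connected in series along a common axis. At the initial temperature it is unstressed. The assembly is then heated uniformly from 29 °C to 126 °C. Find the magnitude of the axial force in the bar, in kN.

If the supports were absent, the total length change would be Σ αᵢΔT Lᵢ = 16.4×10⁻⁶×97×350 + 12.7×10⁻⁶×97×775 = 1.512 mm.
The rigid supports impose zero overall length change; the single axial force P common to all segments must satisfy P Σ Lᵢ/(AᵢEᵢ) = δ_free.
The series flexibility is Σ Lᵢ/(AᵢEᵢ) = 350/(270×190×10³) + 775/(1700×208×10³) = 9.014×10⁻⁶ mm/N.
P = 1.512 / 9.014×10⁻⁶ = 167700 N = 167.7 kN, compressive.

P ≈ 168 kN (compressive)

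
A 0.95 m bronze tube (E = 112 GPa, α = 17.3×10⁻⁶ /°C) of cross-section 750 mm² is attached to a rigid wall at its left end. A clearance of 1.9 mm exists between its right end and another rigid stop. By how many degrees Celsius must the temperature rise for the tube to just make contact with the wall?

ΔT ≈ 116 °C

Contact occurs when the free expansion equals the gap: αΔT L = 1.9 mm.
So ΔT = g/(αL) = 1.9/(17.3×10⁻⁶ × 950) = 115.6 °C.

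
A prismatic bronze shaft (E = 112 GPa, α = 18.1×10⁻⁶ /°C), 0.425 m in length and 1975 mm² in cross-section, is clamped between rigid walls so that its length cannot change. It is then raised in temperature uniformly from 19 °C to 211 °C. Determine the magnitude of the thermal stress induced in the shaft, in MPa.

σ ≈ 389 MPa (compressive)

The supports are rigid, so the total axial strain is zero. The restrained thermal strain is ε = αΔT = 18.1×10⁻⁶ × 192 = 3475.2×10⁻⁶.
σ = EαΔT = 112×10³ × 18.1×10⁻⁶ × 192 = 389.2 MPa (compressive; the shaft is trying to expand).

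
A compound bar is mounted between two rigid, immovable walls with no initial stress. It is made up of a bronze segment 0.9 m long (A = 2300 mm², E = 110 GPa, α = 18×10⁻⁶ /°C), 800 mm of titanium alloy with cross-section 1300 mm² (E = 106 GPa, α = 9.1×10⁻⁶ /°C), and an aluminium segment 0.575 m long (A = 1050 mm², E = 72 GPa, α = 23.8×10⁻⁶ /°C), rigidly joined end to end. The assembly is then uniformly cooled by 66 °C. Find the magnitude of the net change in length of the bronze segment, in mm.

|ΔL| ≈ 0.555 mm

Free thermal contraction of the whole bar: Σ αᵢΔT Lᵢ = 18×10⁻⁶×66×900 + 9.1×10⁻⁶×66×800 + 23.8×10⁻⁶×66×575 = 2.453 mm.
Since the ends are fixed, an axial force P builds up, equal in every segment, with P · Σ Lᵢ/(AᵢEᵢ) = δ_free.
The series flexibility is Σ Lᵢ/(AᵢEᵢ) = 900/(2300×110×10³) + 800/(1300×106×10³) + 575/(1050×72×10³) = 1.697×10⁻⁵ mm/N.
So P = 2.453 / 1.697×10⁻⁵ = 144.6 kN, tensile.
For the bronze segment, free thermal change = 18×10⁻⁶×66×900 = 1.069 mm and elastic change from P = 144600×900/(2300×110×10³) = 0.5142 mm; these oppose, so the net change is 0.555 mm (segment shortens).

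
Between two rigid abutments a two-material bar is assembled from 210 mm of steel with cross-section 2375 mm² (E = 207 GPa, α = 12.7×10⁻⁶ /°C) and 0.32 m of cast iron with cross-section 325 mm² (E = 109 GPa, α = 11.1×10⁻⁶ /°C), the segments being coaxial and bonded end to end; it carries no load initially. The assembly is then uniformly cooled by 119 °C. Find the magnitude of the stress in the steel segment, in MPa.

Free thermal contraction of the whole bar: Σ αᵢΔT Lᵢ = 12.7×10⁻⁶×119×210 + 11.1×10⁻⁶×119×320 = 0.7401 mm.
The rigid supports impose zero overall length change; the single axial force P common to all segments must satisfy P Σ Lᵢ/(AᵢEᵢ) = δ_free.
Σ Lᵢ/(AᵢEᵢ) = 210/(2375×207×10³) + 320/(325×109×10³) = 9.46×10⁻⁶ mm/N.
Hence P = δ_free / Σ(L/AE) = 0.7401/9.46×10⁻⁶ = 78.23 kN (tensile).
σ_{steel} = P / A = 78230 / 2375 = 32.94 MPa.

σ ≈ 32.9 MPa (tensile)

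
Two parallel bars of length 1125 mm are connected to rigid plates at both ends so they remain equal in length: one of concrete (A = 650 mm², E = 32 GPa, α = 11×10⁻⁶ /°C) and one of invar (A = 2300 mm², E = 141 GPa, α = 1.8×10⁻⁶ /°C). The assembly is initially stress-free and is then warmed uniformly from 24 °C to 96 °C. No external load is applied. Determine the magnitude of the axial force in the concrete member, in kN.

P ≈ 12.9 kN (compressive in the concrete)

Both members must finish at the same length. With the larger α, the concrete tends to over-expand; the plates restrain it, putting the concrete in compression and the invar in tension. With no external load the two internal forces are equal and opposite, magnitude P.
Equating the net (thermal + elastic) strains gives |α₁ − α₂|·ΔT = P·[1/(A₁E₁) + 1/(A₂E₂)].
|α₁ − α₂|·ΔT = 9.2×10⁻⁶ × 72 = 0.0006624.
1/(A₁E₁) + 1/(A₂E₂) = 1/(650×32×10³) + 1/(2300×141×10³) = 5.116×10⁻⁸ N⁻¹.
So P = 0.0006624 / 5.116×10⁻⁸ = 12.95 kN.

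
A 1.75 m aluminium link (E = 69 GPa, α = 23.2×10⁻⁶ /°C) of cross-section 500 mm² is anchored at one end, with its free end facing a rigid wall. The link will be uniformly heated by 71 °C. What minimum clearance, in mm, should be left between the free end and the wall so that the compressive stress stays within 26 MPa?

With no wall the link would lengthen by αΔT L = 23.2×10⁻⁶ × 71 × 1750 = 2.883 mm.
A stress of 26 MPa corresponds to the wall pushing the link back by σL/E = 26×1750/(69×10³) = 0.6594 mm.
So the gap has to take up the difference, g_min = δ_free − σL/E = 2.883 − 0.6594 = 2.223 mm.

g ≈ 2.22 mm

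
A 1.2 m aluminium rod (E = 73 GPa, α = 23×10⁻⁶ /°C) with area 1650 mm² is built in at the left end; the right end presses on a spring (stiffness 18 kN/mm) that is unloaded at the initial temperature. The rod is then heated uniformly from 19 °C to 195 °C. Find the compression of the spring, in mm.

The unrestrained thermal change is αΔT L = 23×10⁻⁶ × 176 × 1200 = 4.858 mm.
With a force P in the spring, the elastic change of the rod is PL/(AE) and that of the spring is P/k; compatibility requires their sum to equal δ_free.
P [ L/(AE) + 1/k ] = δ_free → P [ 1200/(1650×73×10³) + 1/(18×10³) ] = 4.858.
P = 4.858 / 6.552×10⁻⁵ = 74140 N.
Spring compression = P/k = 74140/(18×10³) = 4.119 mm.

δ ≈ 4.12 mm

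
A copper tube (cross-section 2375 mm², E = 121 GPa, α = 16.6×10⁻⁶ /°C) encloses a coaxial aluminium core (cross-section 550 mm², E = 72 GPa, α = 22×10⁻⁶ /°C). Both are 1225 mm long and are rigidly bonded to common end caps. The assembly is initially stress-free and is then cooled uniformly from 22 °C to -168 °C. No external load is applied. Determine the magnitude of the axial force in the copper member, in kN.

P ≈ 35.7 kN (compressive in the copper)

Equilibrium of a rigid end plate with no external load gives equal and opposite internal forces ±P in the two members. Since α_{aluminium} > α_{copper}, cooling drives the aluminium into tension and the copper into compression.
Setting the final lengths equal and cancelling L: (α₁ − α₂)ΔT = P/(A₁E₁) + P/(A₂E₂).
|α₁ − α₂|·ΔT = 5.4×10⁻⁶ × 190 = 0.001026.
1/(A₁E₁) + 1/(A₂E₂) = 1/(2375×121×10³) + 1/(550×72×10³) = 2.873×10⁻⁸ N⁻¹.
So P = 0.001026 / 2.873×10⁻⁸ = 35.71 kN.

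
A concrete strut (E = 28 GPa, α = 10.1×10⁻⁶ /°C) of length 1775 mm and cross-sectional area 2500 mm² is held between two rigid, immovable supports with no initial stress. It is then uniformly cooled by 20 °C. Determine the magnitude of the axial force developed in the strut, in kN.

The ends cannot move, so σ = EαΔT = 28×10³ × 10.1×10⁻⁶ × 20 = 5.656 MPa.
Then P = σA = 5.656 × 2500 mm² = 14.14 kN, tensile.

P ≈ 14.1 kN (tensile)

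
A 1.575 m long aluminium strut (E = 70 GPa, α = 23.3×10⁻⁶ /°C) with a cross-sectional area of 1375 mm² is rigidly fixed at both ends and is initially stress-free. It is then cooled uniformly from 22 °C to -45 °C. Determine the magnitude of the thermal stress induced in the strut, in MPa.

Because both ends are immovable the net strain is zero, and the suppressed thermal strain is αΔT = 23.3×10⁻⁶ × 67 = 1561.1×10⁻⁶.
Hence σ = E·αΔT = 70×10³ × 1561.1×10⁻⁶ = 109.3 MPa, tensile.

σ ≈ 109 MPa (tensile)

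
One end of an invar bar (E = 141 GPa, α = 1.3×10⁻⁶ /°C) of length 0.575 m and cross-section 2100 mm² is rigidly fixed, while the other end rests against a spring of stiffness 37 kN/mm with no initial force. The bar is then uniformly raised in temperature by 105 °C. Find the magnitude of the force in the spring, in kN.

The unrestrained thermal change is αΔT L = 1.3×10⁻⁶ × 105 × 575 = 0.07849 mm.
Let P be the compressive force at the spring. The bar shortens elastically by PL/(AE) and the spring compresses by P/k; together these equal δ_free.
So P = δ_free / [L/(AE) + 1/k] = 0.07849 / [ 575/(2100×141×10³) + 1/(37×10³) ].
P = 0.07849 / 2.897×10⁻⁵ = 2709 N.

P ≈ 2.71 kN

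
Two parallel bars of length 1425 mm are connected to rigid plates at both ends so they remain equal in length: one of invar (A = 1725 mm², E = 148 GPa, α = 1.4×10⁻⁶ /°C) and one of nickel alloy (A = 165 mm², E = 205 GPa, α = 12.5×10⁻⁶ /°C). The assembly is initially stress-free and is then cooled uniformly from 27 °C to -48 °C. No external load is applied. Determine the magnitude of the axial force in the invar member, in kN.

Both members must finish at the same length. With the larger α, the nickel alloy tends to over-contract; the plates restrain it, putting the nickel alloy in tension and the invar in compression. With no external load the two internal forces are equal and opposite, magnitude P.
Equating the net (thermal + elastic) strains gives |α₁ − α₂|·ΔT = P·[1/(A₁E₁) + 1/(A₂E₂)].
|α₁ − α₂|·ΔT = 11.1×10⁻⁶ × 75 = 0.0008325.
1/(A₁E₁) + 1/(A₂E₂) = 1/(1725×148×10³) + 1/(165×205×10³) = 3.348×10⁻⁸ N⁻¹.
P = 0.0008325 / 3.348×10⁻⁸ = 24860 N = 24.86 kN.

P ≈ 24.9 kN (compressive in the invar)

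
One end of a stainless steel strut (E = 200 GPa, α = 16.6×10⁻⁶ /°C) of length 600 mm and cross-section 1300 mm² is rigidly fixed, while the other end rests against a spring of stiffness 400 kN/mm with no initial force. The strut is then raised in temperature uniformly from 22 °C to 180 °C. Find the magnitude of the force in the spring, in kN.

If the spring were absent the strut would lengthen by αΔT L = 16.6×10⁻⁶ × 158 × 600 = 1.574 mm.
Let P be the compressive force at the spring. The strut shortens elastically by PL/(AE) and the spring compresses by P/k; together these equal δ_free.
P [ L/(AE) + 1/k ] = δ_free → P [ 600/(1300×200×10³) + 1/(400×10³) ] = 1.574.
P = 1.574 / 4.808×10⁻⁶ = 327300 N.

P ≈ 327 kN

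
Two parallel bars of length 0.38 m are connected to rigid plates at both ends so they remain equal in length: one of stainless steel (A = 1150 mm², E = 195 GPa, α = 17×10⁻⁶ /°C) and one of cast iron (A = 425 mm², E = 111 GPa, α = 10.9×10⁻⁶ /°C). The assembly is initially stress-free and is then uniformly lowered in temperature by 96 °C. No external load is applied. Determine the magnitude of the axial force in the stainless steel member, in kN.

Both members must finish at the same length. With the larger α, the stainless steel tends to over-contract; the plates restrain it, putting the stainless steel in tension and the cast iron in compression. With no external load the two internal forces are equal and opposite, magnitude P.
Setting the final lengths equal and cancelling L: (α₁ − α₂)ΔT = P/(A₁E₁) + P/(A₂E₂).
|α₁ − α₂|·ΔT = 6.1×10⁻⁶ × 96 = 0.0005856.
1/(A₁E₁) + 1/(A₂E₂) = 1/(1150×195×10³) + 1/(425×111×10³) = 2.566×10⁻⁸ N⁻¹.
So P = 0.0005856 / 2.566×10⁻⁸ = 22.82 kN.

P ≈ 22.8 kN (tensile in the stainless steel)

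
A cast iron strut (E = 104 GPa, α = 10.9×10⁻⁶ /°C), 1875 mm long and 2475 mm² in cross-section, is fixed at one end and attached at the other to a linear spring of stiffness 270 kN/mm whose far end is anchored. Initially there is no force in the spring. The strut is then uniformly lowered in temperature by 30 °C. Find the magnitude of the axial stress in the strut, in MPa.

σ ≈ 22.5 MPa (tensile)

If the spring were absent the strut would shorten by αΔT L = 10.9×10⁻⁶ × 30 × 1875 = 0.6131 mm.
Let P be the tensile force in the spring. The strut extends elastically by PL/(AE) and the spring stretches by P/k; together these equal δ_free.
P [ L/(AE) + 1/k ] = δ_free → P [ 1875/(2475×104×10³) + 1/(270×10³) ] = 0.6131.
P = 0.6131 / 1.099×10⁻⁵ = 55800 N.
σ = P/A = 55800/2475 = 22.55 MPa.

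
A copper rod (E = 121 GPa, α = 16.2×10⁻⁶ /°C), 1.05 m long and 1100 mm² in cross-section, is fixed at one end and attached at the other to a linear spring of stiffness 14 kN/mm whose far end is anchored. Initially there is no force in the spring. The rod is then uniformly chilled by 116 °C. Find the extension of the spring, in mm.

If the spring were absent the rod would shorten by αΔT L = 16.2×10⁻⁶ × 116 × 1050 = 1.973 mm.
With a force P in the spring, the elastic change of the rod is PL/(AE) and that of the spring is P/k; compatibility requires their sum to equal δ_free.
P [ L/(AE) + 1/k ] = δ_free → P [ 1050/(1100×121×10³) + 1/(14×10³) ] = 1.973.
P = 1.973 / 7.932×10⁻⁵ = 24880 N.
Spring extension = P/k = 24880/(14×10³) = 1.777 mm.

δ ≈ 1.78 mm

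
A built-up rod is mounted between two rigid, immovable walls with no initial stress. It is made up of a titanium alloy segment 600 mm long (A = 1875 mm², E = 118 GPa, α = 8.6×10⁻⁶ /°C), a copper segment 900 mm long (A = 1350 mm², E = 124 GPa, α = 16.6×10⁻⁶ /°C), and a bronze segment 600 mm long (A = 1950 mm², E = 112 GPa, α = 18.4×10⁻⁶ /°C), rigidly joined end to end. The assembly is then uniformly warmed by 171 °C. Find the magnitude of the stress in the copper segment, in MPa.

With the walls removed the bar would change length by δ_free = Σ αᵢΔT Lᵢ = 8.6×10⁻⁶×171×600 + 16.6×10⁻⁶×171×900 + 18.4×10⁻⁶×171×600 = 5.325 mm.
The rigid supports impose zero overall length change; the single axial force P common to all segments must satisfy P Σ Lᵢ/(AᵢEᵢ) = δ_free.
Σ Lᵢ/(AᵢEᵢ) = 600/(1875×118×10³) + 900/(1350×124×10³) + 600/(1950×112×10³) = 1.084×10⁻⁵ mm/N.
P = 5.325 / 1.084×10⁻⁵ = 491400 N = 491.4 kN, compressive.
σ_{copper} = P / A = 491400 / 1350 = 364 MPa.

σ ≈ 364 MPa (compressive)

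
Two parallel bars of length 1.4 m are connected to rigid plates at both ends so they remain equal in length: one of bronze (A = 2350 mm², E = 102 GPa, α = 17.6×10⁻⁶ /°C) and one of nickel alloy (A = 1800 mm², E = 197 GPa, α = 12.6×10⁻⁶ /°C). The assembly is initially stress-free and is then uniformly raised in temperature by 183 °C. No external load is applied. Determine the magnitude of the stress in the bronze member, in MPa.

σ ≈ 55.7 MPa (compressive)

Both members must finish at the same length. With the larger α, the bronze tends to over-expand; the plates restrain it, putting the bronze in compression and the nickel alloy in tension. With no external load the two internal forces are equal and opposite, magnitude P.
Setting the final lengths equal and cancelling L: (α₁ − α₂)ΔT = P/(A₁E₁) + P/(A₂E₂).
|α₁ − α₂|·ΔT = 5×10⁻⁶ × 183 = 0.000915.
1/(A₁E₁) + 1/(A₂E₂) = 1/(2350×102×10³) + 1/(1800×197×10³) = 6.992×10⁻⁹ N⁻¹.
So P = 0.000915 / 6.992×10⁻⁹ = 130.9 kN.
σ_{bronze} = P/A₁ = 130900/2350 = 55.69 MPa, compressive.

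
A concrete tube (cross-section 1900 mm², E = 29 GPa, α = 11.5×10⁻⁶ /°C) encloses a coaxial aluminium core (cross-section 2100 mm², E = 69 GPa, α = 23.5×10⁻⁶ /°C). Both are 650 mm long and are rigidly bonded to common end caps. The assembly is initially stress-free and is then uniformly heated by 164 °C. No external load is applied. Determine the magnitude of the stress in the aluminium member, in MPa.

σ ≈ 37.4 MPa (compressive)

Both members must finish at the same length. With the larger α, the aluminium tends to over-expand; the plates restrain it, putting the aluminium in compression and the concrete in tension. With no external load the two internal forces are equal and opposite, magnitude P.
Setting the final lengths equal and cancelling L: (α₁ − α₂)ΔT = P/(A₁E₁) + P/(A₂E₂).
|α₁ − α₂|·ΔT = 12×10⁻⁶ × 164 = 0.001968.
1/(A₁E₁) + 1/(A₂E₂) = 1/(1900×29×10³) + 1/(2100×69×10³) = 2.505×10⁻⁸ N⁻¹.
P = 0.001968 / 2.505×10⁻⁸ = 78560 N = 78.56 kN.
σ_{aluminium} = P/A₂ = 78560/2100 = 37.41 MPa, compressive.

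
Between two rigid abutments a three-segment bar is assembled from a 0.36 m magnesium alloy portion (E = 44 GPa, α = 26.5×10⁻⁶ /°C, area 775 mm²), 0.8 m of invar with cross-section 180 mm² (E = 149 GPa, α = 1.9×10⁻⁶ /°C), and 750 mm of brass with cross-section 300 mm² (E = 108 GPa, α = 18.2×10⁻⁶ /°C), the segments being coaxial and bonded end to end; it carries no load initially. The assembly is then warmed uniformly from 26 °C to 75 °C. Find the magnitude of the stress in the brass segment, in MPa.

With the walls removed the bar would change length by δ_free = Σ αᵢΔT Lᵢ = 26.5×10⁻⁶×49×360 + 1.9×10⁻⁶×49×800 + 18.2×10⁻⁶×49×750 = 1.211 mm.
Since the ends are fixed, an axial force P builds up, equal in every segment, with P · Σ Lᵢ/(AᵢEᵢ) = δ_free.
The series flexibility is Σ Lᵢ/(AᵢEᵢ) = 360/(775×44×10³) + 800/(180×149×10³) + 750/(300×108×10³) = 6.353×10⁻⁵ mm/N.
So P = 1.211 / 6.353×10⁻⁵ = 19.06 kN, compressive.
σ_{brass} = P / A = 19060 / 300 = 63.52 MPa.

σ ≈ 63.5 MPa (compressive)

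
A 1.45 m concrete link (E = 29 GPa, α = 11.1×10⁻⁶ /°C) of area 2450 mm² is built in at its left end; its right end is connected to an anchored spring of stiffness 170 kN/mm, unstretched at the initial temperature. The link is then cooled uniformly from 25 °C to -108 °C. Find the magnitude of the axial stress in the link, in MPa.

The unrestrained thermal change is αΔT L = 11.1×10⁻⁶ × 133 × 1450 = 2.141 mm.
Let P be the tensile force in the spring. The link extends elastically by PL/(AE) and the spring stretches by P/k; together these equal δ_free.
P [ L/(AE) + 1/k ] = δ_free → P [ 1450/(2450×29×10³) + 1/(170×10³) ] = 2.141.
P = 2.141 / 2.629×10⁻⁵ = 81420 N.
σ = P/A = 81420/2450 = 33.23 MPa.

σ ≈ 33.2 MPa (tensile)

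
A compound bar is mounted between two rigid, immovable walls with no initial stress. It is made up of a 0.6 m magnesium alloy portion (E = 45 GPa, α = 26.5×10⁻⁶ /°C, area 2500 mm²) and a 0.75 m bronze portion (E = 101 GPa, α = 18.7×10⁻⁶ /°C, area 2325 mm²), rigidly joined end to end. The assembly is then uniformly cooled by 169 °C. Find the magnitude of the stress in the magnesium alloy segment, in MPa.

If the supports were absent, the total length change would be Σ αᵢΔT Lᵢ = 26.5×10⁻⁶×169×600 + 18.7×10⁻⁶×169×750 = 5.057 mm.
Since the ends are fixed, an axial force P builds up, equal in every segment, with P · Σ Lᵢ/(AᵢEᵢ) = δ_free.
Σ Lᵢ/(AᵢEᵢ) = 600/(2500×45×10³) + 750/(2325×101×10³) = 8.527×10⁻⁶ mm/N.
P = 5.057 / 8.527×10⁻⁶ = 593100 N = 593.1 kN, tensile.
σ_{magnesium alloy} = P / A = 593100 / 2500 = 237.2 MPa.

σ ≈ 237 MPa (tensile)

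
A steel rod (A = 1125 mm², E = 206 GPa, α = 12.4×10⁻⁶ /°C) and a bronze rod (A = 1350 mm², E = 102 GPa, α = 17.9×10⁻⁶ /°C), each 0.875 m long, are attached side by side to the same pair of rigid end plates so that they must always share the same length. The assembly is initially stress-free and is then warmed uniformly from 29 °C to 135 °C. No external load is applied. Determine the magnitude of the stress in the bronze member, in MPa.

Both members must finish at the same length. With the larger α, the bronze tends to over-expand; the plates restrain it, putting the bronze in compression and the steel in tension. With no external load the two internal forces are equal and opposite, magnitude P.
Equating the net (thermal + elastic) strains gives |α₁ − α₂|·ΔT = P·[1/(A₁E₁) + 1/(A₂E₂)].
|α₁ − α₂|·ΔT = 5.5×10⁻⁶ × 106 = 0.000583.
1/(A₁E₁) + 1/(A₂E₂) = 1/(1125×206×10³) + 1/(1350×102×10³) = 1.158×10⁻⁸ N⁻¹.
P = 0.000583 / 1.158×10⁻⁸ = 50360 N = 50.36 kN.
σ_{bronze} = P/A₂ = 50360/1350 = 37.3 MPa, compressive.

σ ≈ 37.3 MPa (compressive)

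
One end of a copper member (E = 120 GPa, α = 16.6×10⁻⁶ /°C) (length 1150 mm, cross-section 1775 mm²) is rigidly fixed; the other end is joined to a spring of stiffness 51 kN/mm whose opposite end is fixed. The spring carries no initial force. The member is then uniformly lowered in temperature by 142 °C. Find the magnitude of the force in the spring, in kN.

If the spring were absent the member would shorten by αΔT L = 16.6×10⁻⁶ × 142 × 1150 = 2.711 mm.
With a force P in the spring, the elastic change of the member is PL/(AE) and that of the spring is P/k; compatibility requires their sum to equal δ_free.
So P = δ_free / [L/(AE) + 1/k] = 2.711 / [ 1150/(1775×120×10³) + 1/(51×10³) ].
P = 2.711 / 2.501×10⁻⁵ = 108400 N.

P ≈ 108 kN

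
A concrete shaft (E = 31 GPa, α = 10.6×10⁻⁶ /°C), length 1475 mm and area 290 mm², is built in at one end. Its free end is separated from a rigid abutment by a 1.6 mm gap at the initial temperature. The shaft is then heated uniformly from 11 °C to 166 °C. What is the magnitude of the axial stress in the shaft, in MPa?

σ ≈ 17.3 MPa (compressive)

Free thermal elongation = αΔT L = 10.6×10⁻⁶ × 155 × 1475 = 2.423 mm.
This exceeds the 1.6 mm gap, so the wall pushes back. The portion of expansion that must be recovered elastically is δ_free − gap = 2.423 − 1.6 = 0.8234 mm.
So σ = E(δ_free − g)/L = 31×10³ × 0.8234/1475 = 17.31 MPa.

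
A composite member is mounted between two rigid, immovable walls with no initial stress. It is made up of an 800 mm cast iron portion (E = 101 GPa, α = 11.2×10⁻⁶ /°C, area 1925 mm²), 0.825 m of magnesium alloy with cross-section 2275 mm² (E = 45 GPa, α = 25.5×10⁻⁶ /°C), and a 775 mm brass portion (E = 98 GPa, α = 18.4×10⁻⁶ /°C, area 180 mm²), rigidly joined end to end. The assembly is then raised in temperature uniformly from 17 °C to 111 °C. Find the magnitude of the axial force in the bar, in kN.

Free thermal expansion of the whole bar: Σ αᵢΔT Lᵢ = 11.2×10⁻⁶×94×800 + 25.5×10⁻⁶×94×825 + 18.4×10⁻⁶×94×775 = 4.16 mm.
Since the ends are fixed, an axial force P builds up, equal in every segment, with P · Σ Lᵢ/(AᵢEᵢ) = δ_free.
The series flexibility is Σ Lᵢ/(AᵢEᵢ) = 800/(1925×101×10³) + 825/(2275×45×10³) + 775/(180×98×10³) = 5.611×10⁻⁵ mm/N.
Hence P = δ_free / Σ(L/AE) = 4.16/5.611×10⁻⁵ = 74.15 kN (compressive).

P ≈ 74.1 kN (compressive)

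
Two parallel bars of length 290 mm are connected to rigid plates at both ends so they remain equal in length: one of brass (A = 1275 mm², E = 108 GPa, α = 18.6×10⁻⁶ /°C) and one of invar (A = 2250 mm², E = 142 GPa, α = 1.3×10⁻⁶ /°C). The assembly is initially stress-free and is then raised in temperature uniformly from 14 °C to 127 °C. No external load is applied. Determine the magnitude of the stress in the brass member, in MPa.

σ ≈ 148 MPa (compressive)

Equilibrium of a rigid end plate with no external load gives equal and opposite internal forces ±P in the two members. Since α_{brass} > α_{invar}, heating drives the brass into compression and the invar into tension.
Equating the net (thermal + elastic) strains gives |α₁ − α₂|·ΔT = P·[1/(A₁E₁) + 1/(A₂E₂)].
|α₁ − α₂|·ΔT = 17.3×10⁻⁶ × 113 = 0.001955.
1/(A₁E₁) + 1/(A₂E₂) = 1/(1275×108×10³) + 1/(2250×142×10³) = 1.039×10⁻⁸ N⁻¹.
So P = 0.001955 / 1.039×10⁻⁸ = 188.1 kN.
σ_{brass} = P/A₁ = 188100/1275 = 147.5 MPa, compressive.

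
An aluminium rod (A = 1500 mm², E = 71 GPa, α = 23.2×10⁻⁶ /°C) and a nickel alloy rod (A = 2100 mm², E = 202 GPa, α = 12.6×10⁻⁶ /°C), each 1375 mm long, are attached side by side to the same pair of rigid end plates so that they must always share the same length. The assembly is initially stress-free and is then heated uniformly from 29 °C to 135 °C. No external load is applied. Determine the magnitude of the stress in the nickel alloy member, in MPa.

Equilibrium of a rigid end plate with no external load gives equal and opposite internal forces ±P in the two members. Since α_{aluminium} > α_{nickel alloy}, heating drives the aluminium into compression and the nickel alloy into tension.
Setting the final lengths equal and cancelling L: (α₁ − α₂)ΔT = P/(A₁E₁) + P/(A₂E₂).
|α₁ − α₂|·ΔT = 10.6×10⁻⁶ × 106 = 0.001124.
1/(A₁E₁) + 1/(A₂E₂) = 1/(1500×71×10³) + 1/(2100×202×10³) = 1.175×10⁻⁸ N⁻¹.
P = 0.001124 / 1.175×10⁻⁸ = 95650 N = 95.65 kN.
σ_{nickel alloy} = P/A₂ = 95650/2100 = 45.55 MPa, tensile.

σ ≈ 45.5 MPa (tensile)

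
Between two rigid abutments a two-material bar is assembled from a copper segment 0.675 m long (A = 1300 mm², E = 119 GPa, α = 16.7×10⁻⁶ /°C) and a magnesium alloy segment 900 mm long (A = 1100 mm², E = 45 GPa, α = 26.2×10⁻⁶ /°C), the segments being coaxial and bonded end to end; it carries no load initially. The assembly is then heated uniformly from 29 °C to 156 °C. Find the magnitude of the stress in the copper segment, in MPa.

With the walls removed the bar would change length by δ_free = Σ αᵢΔT Lᵢ = 16.7×10⁻⁶×127×675 + 26.2×10⁻⁶×127×900 = 4.426 mm.
The walls prevent any net length change, so an axial force P (same in every segment) develops. Compatibility: P · Σ Lᵢ/(AᵢEᵢ) = δ_free.
The series flexibility is Σ Lᵢ/(AᵢEᵢ) = 675/(1300×119×10³) + 900/(1100×45×10³) = 2.255×10⁻⁵ mm/N.
Hence P = δ_free / Σ(L/AE) = 4.426/2.255×10⁻⁵ = 196.3 kN (compressive).
σ_{copper} = P / A = 196300 / 1300 = 151 MPa.

σ ≈ 151 MPa (compressive)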